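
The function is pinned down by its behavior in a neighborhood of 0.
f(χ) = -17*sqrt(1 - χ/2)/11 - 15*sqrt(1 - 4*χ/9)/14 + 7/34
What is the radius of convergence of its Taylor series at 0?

Branch term (-15/14)*sqrt(1 - χ/(9/4)): its argument vanishes at χ = 9/4, a square-root branch point, modulus 9/4.
Branch term (-17/11)*sqrt(1 - χ/(2)): its argument vanishes at χ = 2, a square-root branch point, modulus 2.
The radius of convergence is the smallest modulus among the singular points: 2.

The radius of convergence is 2.


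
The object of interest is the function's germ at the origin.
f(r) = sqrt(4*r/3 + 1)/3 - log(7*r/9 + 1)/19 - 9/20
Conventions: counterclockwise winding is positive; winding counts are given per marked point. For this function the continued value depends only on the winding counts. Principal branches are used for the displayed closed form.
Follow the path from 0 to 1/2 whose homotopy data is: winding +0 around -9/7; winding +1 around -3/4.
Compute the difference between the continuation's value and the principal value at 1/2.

Continued minus principal equals -(2/9)*sqrt(15).

The rational part is single-valued and drops out of the difference; each branch term changes only by its own monodromy.
(1/3)*sqrt(1 - r/(-3/4)): winding +1 is odd, the square root flips sign, contributing -2*(1/3)*sqrt(1 - (1/2)/(-3/4)) = -2*(1/3)*sqrt(5/3) = -(2/9)*sqrt(15).
(-1/19)*log(1 - r/(-9/7)): winding 0 around -9/7, so this term returns to its principal value, contribution 0.
Summing the contributions at r = 1/2 gives -(2/9)*sqrt(15).


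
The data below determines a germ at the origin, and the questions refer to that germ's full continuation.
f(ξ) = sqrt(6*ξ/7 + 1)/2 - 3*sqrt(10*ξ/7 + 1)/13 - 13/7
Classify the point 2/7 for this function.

There is no denominator, hence no pole anywhere.
Branch term sqrt(1 - ξ/(-7/6)): argument at 2/7 is 61/49, nonzero, so 2/7 is not its branch point (a point on a principal cut is still regular for the continued germ).
Branch term sqrt(1 - ξ/(-7/10)): argument at 2/7 is 69/49, nonzero, so 2/7 is not its branch point (a point on a principal cut is still regular for the continued germ).
So the germ continues analytically to 2/7.

The point is a regular point.


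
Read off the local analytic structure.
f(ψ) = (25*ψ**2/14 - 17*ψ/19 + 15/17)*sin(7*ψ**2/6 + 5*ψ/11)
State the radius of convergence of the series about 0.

The radius of convergence is infinite.

The factor sin(7*ψ**2/6 + 5*ψ/11) is entire and contributes no finite singular point.
The polynomial part has no poles.
No finite singular points: the Taylor series at 0 converges everywhere.


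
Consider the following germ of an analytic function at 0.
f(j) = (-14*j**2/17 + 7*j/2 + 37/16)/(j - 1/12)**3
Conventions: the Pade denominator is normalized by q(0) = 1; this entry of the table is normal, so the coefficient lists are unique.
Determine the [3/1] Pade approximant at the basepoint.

The Pade approximant has numerator coefficients [-3996, -35695188/461, -7445864304/7837, -60223098240/7837]; denominator coefficients [1, -8361/461].

Taylor coefficients needed (expand at 0): a_0 = -3996, a_1 = -149904, a_2 = -62370432/17, a_3 = -1261827072/17, a_4 = -22885327872/17.
Write the denominator as Q(j) = 1 + q1*j. Requiring Q*f - P = O(j^5) with deg P <= 3 kills the coefficients of j^4..j^4 in Q*f:
  j^4: a_4 + q1*a_3 = 0, i.e. -22885327872/17 + (-1261827072/17)*q1 = 0.
Solving this linear system: q1 = -8361/461.
The numerator is Q*f truncated at degree 3: P0 = a_0 = -3996; P1 = a_1 + q1*a_0 = -35695188/461; P2 = a_2 + q1*a_1 = -7445864304/7837; P3 = a_3 + q1*a_2 = -60223098240/7837.


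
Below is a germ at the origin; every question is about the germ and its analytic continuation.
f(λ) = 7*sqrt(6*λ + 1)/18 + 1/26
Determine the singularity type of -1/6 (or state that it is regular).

The term (7/18)*sqrt(1 - λ/(-1/6)) has argument 1 - -1/6/(-1/6) = 0 at -1/6: a square-root (algebraic, two-sheeted) branch point; the remaining terms are analytic or single-valued there.

The point is an algebraic (square-root) branch point.


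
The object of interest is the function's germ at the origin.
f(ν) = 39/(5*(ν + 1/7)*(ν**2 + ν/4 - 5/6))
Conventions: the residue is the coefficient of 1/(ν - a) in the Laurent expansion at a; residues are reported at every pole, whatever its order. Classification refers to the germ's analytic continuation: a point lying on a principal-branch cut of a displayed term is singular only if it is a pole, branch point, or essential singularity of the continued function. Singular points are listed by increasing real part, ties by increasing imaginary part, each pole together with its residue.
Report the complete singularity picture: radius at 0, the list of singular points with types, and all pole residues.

Radius of convergence at 0: 1/7.
At -1/8 - (1/24)*sqrt(489): a pole of order 1; residue 11466/2495 + (1638/406685)*sqrt(489).
At -1/7: a pole of order 1; residue -22932/2495.
At -1/8 + (1/24)*sqrt(489): a pole of order 1; residue 11466/2495 - (1638/406685)*sqrt(489).


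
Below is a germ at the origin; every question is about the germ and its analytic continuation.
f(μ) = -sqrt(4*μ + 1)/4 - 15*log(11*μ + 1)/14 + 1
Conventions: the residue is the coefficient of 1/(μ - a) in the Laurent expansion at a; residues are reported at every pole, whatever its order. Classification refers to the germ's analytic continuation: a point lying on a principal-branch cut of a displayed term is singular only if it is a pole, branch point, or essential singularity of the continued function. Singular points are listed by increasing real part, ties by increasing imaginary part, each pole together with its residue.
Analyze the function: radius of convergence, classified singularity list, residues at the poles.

Branch term (-1/4)*sqrt(1 - μ/(-1/4)): its argument vanishes at μ = -1/4, a square-root branch point, modulus 1/4.
Branch term (-15/14)*log(1 - μ/(-1/11)): its argument vanishes at μ = -1/11, a logarithmic branch point, modulus 1/11.
The radius of convergence is the smallest modulus among the singular points: 1/11.
List the singular points by increasing real part (a conjugate pair: the negative imaginary part first).

Radius of convergence at 0: 1/11.
At -1/4: an algebraic (square-root) branch point.
At -1/11: a logarithmic branch point.


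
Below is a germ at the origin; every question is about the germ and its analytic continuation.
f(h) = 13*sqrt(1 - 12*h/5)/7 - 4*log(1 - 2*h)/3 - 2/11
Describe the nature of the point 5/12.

The point is an algebraic (square-root) branch point.

The term (13/7)*sqrt(1 - h/(5/12)) has argument 1 - 5/12/(5/12) = 0 at 5/12: a square-root (algebraic, two-sheeted) branch point; the remaining terms are analytic or single-valued there.


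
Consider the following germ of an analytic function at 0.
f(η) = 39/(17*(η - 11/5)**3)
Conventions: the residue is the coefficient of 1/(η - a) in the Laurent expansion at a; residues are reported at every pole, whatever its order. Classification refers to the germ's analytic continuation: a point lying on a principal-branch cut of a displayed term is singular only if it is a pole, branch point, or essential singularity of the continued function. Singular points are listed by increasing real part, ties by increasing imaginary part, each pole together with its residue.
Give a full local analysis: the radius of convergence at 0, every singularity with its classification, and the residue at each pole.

Denominator factor (η - 11/5)^3: pole of order 3 at 11/5, modulus 11/5.
The radius of convergence is the smallest modulus among the singular points: 11/5.
At the order-3 pole 11/5 set g(η) = (η - (11/5))^3*f(η) = 39/17.
Order-3 pole: residue = g''(a)/2; g''(11/5) = 0, so the residue is 0.

Radius of convergence at 0: 11/5.
At 11/5: a pole of order 3; residue 0.


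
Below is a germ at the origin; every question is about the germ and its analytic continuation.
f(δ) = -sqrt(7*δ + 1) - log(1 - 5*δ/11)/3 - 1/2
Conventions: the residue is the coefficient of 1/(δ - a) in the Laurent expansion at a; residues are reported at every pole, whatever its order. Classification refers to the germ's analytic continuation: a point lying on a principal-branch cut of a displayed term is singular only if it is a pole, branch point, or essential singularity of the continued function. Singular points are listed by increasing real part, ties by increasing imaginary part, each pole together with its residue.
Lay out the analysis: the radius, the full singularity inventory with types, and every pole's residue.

Radius of convergence at 0: 1/7.
At -1/7: an algebraic (square-root) branch point.
At 11/5: a logarithmic branch point.

Branch term (-1)*sqrt(1 - δ/(-1/7)): its argument vanishes at δ = -1/7, a square-root branch point, modulus 1/7.
Branch term (-1/3)*log(1 - δ/(11/5)): its argument vanishes at δ = 11/5, a logarithmic branch point, modulus 11/5.
The radius of convergence is the smallest modulus among the singular points: 1/7.
List the singular points by increasing real part (a conjugate pair: the negative imaginary part first).


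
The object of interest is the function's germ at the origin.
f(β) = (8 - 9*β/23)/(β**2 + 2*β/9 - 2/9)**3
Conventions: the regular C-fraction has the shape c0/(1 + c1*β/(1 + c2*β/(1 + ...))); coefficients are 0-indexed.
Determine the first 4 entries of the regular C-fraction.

The regular C-fraction coefficients are [-729, -543/184, -120125/33304, 391407836/65227875].

Taylor coefficients (expand at 0): a_0 = -729, a_1 = -395847/184, a_2 = -2595969/184, a_3 = -16913529/368.
c0 = a_0 = -729. Peel one level at a time: if S = 1 + c*β/S' with S'(0) = 1, then c is the β-coefficient of S and S' = c*β/(S - 1).
S_1 = c0/f = 1 + (-543/184)*β + (-360375/33856)*β^2 + ...; c1 = -543/184.
S_2 = c1*β/(S_1 - 1) = 1 + (-120125/33304)*β + (4254433/196566)*β^2 + ...; c2 = -120125/33304.
S_3 = c2*β/(S_2 - 1) = 1 + (391407836/65227875)*β + ...; c3 = 391407836/65227875.


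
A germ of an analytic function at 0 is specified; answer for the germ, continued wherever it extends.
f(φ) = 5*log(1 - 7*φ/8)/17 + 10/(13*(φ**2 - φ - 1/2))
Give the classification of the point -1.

Denominator factors: φ**2 - φ - 1/2 = 3/2 at φ = -1 — none vanishes.
Branch term log(1 - φ/(8/7)): argument at -1 is 15/8, nonzero, so -1 is not its branch point (a point on a principal cut is still regular for the continued germ).
So the germ continues analytically to -1.

The point is a regular point.


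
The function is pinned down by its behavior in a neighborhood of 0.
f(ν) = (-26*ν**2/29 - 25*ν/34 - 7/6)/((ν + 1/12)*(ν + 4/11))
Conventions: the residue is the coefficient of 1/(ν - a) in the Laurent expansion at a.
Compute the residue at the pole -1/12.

At the order-1 pole -1/12 set g(ν) = (ν - (-1/12))*f(ν) = (-26*ν**2/29 - 25*ν/34 - 7/6)/(ν + 4/11).
Simple pole: residue = g(a) at a = -1/12, which is -217019/54723.

The residue is -217019/54723.


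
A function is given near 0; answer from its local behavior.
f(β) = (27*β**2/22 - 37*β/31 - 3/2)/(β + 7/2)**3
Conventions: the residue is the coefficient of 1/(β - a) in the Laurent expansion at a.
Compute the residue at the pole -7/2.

The residue is 27/22.

At the order-3 pole -7/2 set g(β) = (β - (-7/2))^3*f(β) = 27*β**2/22 - 37*β/31 - 3/2.
Order-3 pole: residue = g''(a)/2; g''(-7/2) = 27/11, so the residue is 27/22.


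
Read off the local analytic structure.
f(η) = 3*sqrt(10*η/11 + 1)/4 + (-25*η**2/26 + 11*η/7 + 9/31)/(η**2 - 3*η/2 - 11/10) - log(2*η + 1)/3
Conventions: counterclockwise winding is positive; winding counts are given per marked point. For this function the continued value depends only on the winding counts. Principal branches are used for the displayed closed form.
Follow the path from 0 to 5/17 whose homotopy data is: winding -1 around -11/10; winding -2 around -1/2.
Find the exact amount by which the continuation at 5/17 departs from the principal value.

Continued minus principal equals (-(3/374)*sqrt(44319)) + ((4/3)*pi)*i.

The rational part is single-valued and drops out of the difference; each branch term changes only by its own monodromy.
(3/4)*sqrt(1 - η/(-11/10)): winding -1 is odd, the square root flips sign, contributing -2*(3/4)*sqrt(1 - (5/17)/(-11/10)) = -2*(3/4)*sqrt(237/187) = -(3/374)*sqrt(44319).
(-1/3)*log(1 - η/(-1/2)): each positive loop around -1/2 adds 2*pi*i to the log, so winding -2 contributes (-1/3)*(-2)*2*pi*i = (4/3)*pi*i.
Summing the contributions at η = 5/17 gives (-(3/374)*sqrt(44319)) + ((4/3)*pi)*i.


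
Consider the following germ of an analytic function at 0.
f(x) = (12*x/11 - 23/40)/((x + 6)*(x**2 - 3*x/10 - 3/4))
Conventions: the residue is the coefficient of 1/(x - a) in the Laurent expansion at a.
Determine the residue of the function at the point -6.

At the order-1 pole -6 set g(x) = (x - (-6))*f(x) = (12*x/11 - 23/40)/(x**2 - 3*x/10 - 3/4).
Simple pole: residue = g(a) at a = -6, which is -241/1254.

The residue is -241/1254.


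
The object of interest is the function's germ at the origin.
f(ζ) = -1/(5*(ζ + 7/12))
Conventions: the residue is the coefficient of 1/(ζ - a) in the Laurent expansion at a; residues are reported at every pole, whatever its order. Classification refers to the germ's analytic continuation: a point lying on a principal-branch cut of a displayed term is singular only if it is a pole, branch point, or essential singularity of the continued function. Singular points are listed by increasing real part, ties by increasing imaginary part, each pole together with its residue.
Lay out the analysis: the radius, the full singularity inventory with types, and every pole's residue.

Radius of convergence at 0: 7/12.
At -7/12: a pole of order 1; residue -1/5.

Denominator factor (ζ + 7/12): pole of order 1 at -7/12, modulus 7/12.
The radius of convergence is the smallest modulus among the singular points: 7/12.
At the order-1 pole -7/12 set g(ζ) = (ζ - (-7/12))*f(ζ) = -1/5.
Simple pole: residue = g(a) at a = -7/12, which is -1/5.


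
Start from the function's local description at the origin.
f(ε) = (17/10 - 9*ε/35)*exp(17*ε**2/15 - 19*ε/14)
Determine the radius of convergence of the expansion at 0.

The radius of convergence is infinite.

The factor exp(17*ε**2/15 - 19*ε/14) is entire and contributes no finite singular point.
The polynomial part has no poles.
No finite singular points: the Taylor series at 0 converges everywhere.


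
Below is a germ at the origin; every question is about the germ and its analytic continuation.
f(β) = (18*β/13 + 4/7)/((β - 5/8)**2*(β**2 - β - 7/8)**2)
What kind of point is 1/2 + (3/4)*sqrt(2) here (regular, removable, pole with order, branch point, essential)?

The denominator factor β**2 - β - 7/8 vanishes at 1/2 + (3/4)*sqrt(2) and appears to the power 2; the numerator there equals 115/91 + (27/26)*sqrt(2), nonzero, and no other factor vanishes.
Hence a pole whose order is the multiplicity, 2.

The point is a pole of order 2.


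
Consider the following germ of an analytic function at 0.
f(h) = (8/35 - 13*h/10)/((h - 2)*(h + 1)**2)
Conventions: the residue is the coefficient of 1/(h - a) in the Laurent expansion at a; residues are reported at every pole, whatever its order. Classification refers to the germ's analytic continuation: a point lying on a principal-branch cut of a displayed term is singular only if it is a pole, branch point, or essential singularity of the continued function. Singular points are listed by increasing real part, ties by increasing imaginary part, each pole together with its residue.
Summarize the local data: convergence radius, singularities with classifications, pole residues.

Denominator factor (h + 1)^2: pole of order 2 at -1, modulus 1.
Denominator factor (h - 2): pole of order 1 at 2, modulus 2.
The radius of convergence is the smallest modulus among the singular points: 1.
At the order-2 pole -1 set g(h) = (h - (-1))^2*f(h) = (8/35 - 13*h/10)/(h - 2).
Order-2 pole: residue = g'(a); g'(-1) = 83/315, so the residue is 83/315.
At the order-1 pole 2 set g(h) = (h - (2))*f(h) = (8/35 - 13*h/10)/(h + 1)**2.
Simple pole: residue = g(a) at a = 2, which is -83/315.
List the singular points by increasing real part (a conjugate pair: the negative imaginary part first).

Radius of convergence at 0: 1.
At -1: a pole of order 2; residue 83/315.
At 2: a pole of order 1; residue -83/315.


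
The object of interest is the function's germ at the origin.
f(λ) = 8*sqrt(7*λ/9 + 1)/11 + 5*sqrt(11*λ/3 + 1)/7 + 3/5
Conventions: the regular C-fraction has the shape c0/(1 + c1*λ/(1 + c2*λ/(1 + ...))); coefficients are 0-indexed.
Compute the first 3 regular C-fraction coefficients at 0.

The regular C-fraction coefficients are [786/385, -11035/14148, 12242843/7806159].

Taylor coefficients (expand at 0): a_0 = 786/385, a_1 = 2207/1386, a_2 = -62639/49896.
c0 = a_0 = 786/385. Peel one level at a time: if S = 1 + c*λ/S' with S'(0) = 1, then c is the λ-coefficient of S and S' = c*λ/(S - 1).
S_1 = c0/f = 1 + (-11035/14148)*λ + (61214215/50041476)*λ^2 + ...; c1 = -11035/14148.
S_2 = c1*λ/(S_1 - 1) = 1 + (12242843/7806159)*λ + ...; c2 = 12242843/7806159.


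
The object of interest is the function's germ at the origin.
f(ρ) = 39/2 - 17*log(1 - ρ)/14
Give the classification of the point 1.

The point is a logarithmic branch point.

The term (-17/14)*log(1 - ρ/(1)) has argument 1 - 1/(1) = 0 at 1: a logarithmic (infinitely-sheeted) branch point; the remaining terms are analytic or single-valued there.


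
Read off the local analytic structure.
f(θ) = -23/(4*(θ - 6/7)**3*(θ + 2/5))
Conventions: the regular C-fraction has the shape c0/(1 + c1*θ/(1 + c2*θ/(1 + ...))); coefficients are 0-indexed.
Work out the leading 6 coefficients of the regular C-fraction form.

The regular C-fraction coefficients are [39445/1728, -1, -14/3, 469/72, -1897/4824, -91567/108942].

Taylor coefficients (expand at 0): a_0 = 39445/1728, a_1 = 39445/1728, a_2 = 670565/5184, a_3 = 7297325/186624, a_4 = 133521325/248832, a_5 = -341948705/1119744.
c0 = a_0 = 39445/1728. Peel one level at a time: if S = 1 + c*θ/S' with S'(0) = 1, then c is the θ-coefficient of S and S' = c*θ/(S - 1).
S_1 = c0/f = 1 + (-1)*θ + (-14/3)*θ^2 + ...; c1 = -1.
S_2 = c1*θ/(S_1 - 1) = 1 + (-14/3)*θ + (3283/108)*θ^2 + ...; c2 = -14/3.
S_3 = c2*θ/(S_2 - 1) = 1 + (469/72)*θ + (13279/5184)*θ^2 + ...; c3 = 469/72.
S_4 = c3*θ/(S_3 - 1) = 1 + (-1897/4824)*θ + (-640969/1939248)*θ^2 + ...; c4 = -1897/4824.
S_5 = c4*θ/(S_4 - 1) = 1 + (-91567/108942)*θ + ...; c5 = -91567/108942.


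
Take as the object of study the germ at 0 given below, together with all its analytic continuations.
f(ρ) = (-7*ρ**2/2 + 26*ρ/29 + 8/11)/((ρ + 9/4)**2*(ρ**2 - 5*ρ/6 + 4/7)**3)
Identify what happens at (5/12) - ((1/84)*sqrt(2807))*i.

The denominator factor ρ**2 - 5*ρ/6 + 4/7 vanishes at (5/12) - ((1/84)*sqrt(2807))*i and appears to the power 3; the numerator there equals (86615/45936) + ((703/29232)*sqrt(2807))*i, nonzero, and no other factor vanishes.
Hence a pole whose order is the multiplicity, 3.

The point is a pole of order 3.


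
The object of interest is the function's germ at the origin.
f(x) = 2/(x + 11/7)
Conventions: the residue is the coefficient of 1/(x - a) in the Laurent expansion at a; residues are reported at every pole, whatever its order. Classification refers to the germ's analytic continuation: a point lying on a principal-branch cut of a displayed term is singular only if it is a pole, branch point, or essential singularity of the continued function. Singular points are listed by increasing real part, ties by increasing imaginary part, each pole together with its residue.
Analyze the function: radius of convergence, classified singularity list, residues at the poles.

Radius of convergence at 0: 11/7.
At -11/7: a pole of order 1; residue 2.

Denominator factor (x + 11/7): pole of order 1 at -11/7, modulus 11/7.
The radius of convergence is the smallest modulus among the singular points: 11/7.
At the order-1 pole -11/7 set g(x) = (x - (-11/7))*f(x) = 2.
Simple pole: residue = g(a) at a = -11/7, which is 2.


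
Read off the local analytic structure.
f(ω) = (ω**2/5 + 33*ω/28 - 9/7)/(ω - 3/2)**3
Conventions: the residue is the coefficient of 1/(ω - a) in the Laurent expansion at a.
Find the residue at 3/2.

The residue is 1/5.

At the order-3 pole 3/2 set g(ω) = (ω - (3/2))^3*f(ω) = ω**2/5 + 33*ω/28 - 9/7.
Order-3 pole: residue = g''(a)/2; g''(3/2) = 2/5, so the residue is 1/5.


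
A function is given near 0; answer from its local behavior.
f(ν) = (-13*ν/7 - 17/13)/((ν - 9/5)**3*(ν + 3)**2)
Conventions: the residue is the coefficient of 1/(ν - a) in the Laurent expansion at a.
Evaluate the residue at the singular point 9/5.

The residue is 875/119808.

At the order-3 pole 9/5 set g(ν) = (ν - (9/5))^3*f(ν) = (-13*ν/7 - 17/13)/(ν + 3)**2.
Order-3 pole: residue = g''(a)/2; g''(9/5) = 875/59904, so the residue is 875/119808.


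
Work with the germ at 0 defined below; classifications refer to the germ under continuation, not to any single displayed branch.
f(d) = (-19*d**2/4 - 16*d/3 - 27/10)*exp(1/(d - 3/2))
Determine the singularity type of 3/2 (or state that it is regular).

The point is an essential singularity.

The exponent 1/(d - (3/2)) has a pole at 3/2, so exp(1/(d - (3/2))) takes every nonzero value near it: an essential singularity (not a pole of any order).


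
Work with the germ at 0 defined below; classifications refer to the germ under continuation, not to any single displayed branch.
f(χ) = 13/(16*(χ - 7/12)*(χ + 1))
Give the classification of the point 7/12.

The point is a pole of order 1.

The denominator factor χ - 7/12 vanishes at 7/12 and appears to the power 1; the numerator there equals 13/16, nonzero, and no other factor vanishes.
Hence a pole whose order is the multiplicity, 1.


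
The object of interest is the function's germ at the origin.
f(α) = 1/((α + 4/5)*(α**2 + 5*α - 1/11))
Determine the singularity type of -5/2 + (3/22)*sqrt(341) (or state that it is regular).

The point is a pole of order 1.

The denominator factor α**2 + 5*α - 1/11 vanishes at -5/2 + (3/22)*sqrt(341) and appears to the power 1; the numerator there equals 1, nonzero, and no other factor vanishes.
Hence a pole whose order is the multiplicity, 1.


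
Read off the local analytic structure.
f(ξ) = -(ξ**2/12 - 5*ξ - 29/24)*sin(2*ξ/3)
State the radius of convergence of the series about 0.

The radius of convergence is infinite.

The factor -sin(2*ξ/3) is entire and contributes no finite singular point.
The polynomial part has no poles.
No finite singular points: the Taylor series at 0 converges everywhere.


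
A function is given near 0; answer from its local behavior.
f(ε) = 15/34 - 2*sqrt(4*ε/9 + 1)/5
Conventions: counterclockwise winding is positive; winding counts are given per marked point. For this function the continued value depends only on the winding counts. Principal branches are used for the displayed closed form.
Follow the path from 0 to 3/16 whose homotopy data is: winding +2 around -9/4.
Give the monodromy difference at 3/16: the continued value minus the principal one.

Continued minus principal equals 0.

The rational part is single-valued and drops out of the difference; each branch term changes only by its own monodromy.
(-2/5)*sqrt(1 - ε/(-9/4)): winding +2 is even, the square root returns to the same sheet, contribution 0.
Summing the contributions at ε = 3/16 gives 0.


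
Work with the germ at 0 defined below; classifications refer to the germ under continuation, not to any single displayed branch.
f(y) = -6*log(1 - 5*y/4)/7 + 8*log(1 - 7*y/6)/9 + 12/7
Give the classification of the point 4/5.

The point is a logarithmic branch point.

The term (-6/7)*log(1 - y/(4/5)) has argument 1 - 4/5/(4/5) = 0 at 4/5: a logarithmic (infinitely-sheeted) branch point; the remaining terms are analytic or single-valued there.


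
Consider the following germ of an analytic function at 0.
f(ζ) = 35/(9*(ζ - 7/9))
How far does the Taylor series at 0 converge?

The radius of convergence is 7/9.

Denominator factor (ζ - 7/9): pole of order 1 at 7/9, modulus 7/9.
The radius of convergence is the smallest modulus among the singular points: 7/9.


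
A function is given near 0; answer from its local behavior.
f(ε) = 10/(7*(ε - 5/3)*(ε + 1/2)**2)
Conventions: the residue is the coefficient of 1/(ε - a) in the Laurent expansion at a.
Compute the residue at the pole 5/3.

At the order-1 pole 5/3 set g(ε) = (ε - (5/3))*f(ε) = 10/(7*(ε + 1/2)**2).
Simple pole: residue = g(a) at a = 5/3, which is 360/1183.

The residue is 360/1183.


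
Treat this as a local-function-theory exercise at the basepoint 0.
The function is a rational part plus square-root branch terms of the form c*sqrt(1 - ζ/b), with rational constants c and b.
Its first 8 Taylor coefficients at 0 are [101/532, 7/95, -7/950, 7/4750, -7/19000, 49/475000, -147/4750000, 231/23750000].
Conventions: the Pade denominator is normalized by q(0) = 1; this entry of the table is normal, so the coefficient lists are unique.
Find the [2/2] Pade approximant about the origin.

Taylor coefficients needed (read off): a_0 = 101/532, a_1 = 7/95, a_2 = -7/950, a_3 = 7/4750, a_4 = -7/19000.
Write the denominator as Q(ζ) = 1 + q1*ζ + q2*ζ^2. Requiring Q*f - P = O(ζ^5) with deg P <= 2 kills the coefficients of ζ^3..ζ^4 in Q*f:
  ζ^3: a_3 + q1*a_2 + q2*a_1 = 0, i.e. 7/4750 + (-7/950)*q1 + (7/95)*q2 = 0.
  ζ^4: a_4 + q1*a_3 + q2*a_2 = 0, i.e. -7/19000 + (7/4750)*q1 + (-7/950)*q2 = 0.
Solving this linear system: q1 = 3/10, q2 = 1/100.
The numerator is Q*f truncated at degree 2: P0 = a_0 = 101/532; P1 = a_1 + q1*a_0 = 139/1064; P2 = a_2 + q1*a_1 + q2*a_0 = 177/10640.

The Pade approximant has numerator coefficients [101/532, 139/1064, 177/10640]; denominator coefficients [1, 3/10, 1/100].


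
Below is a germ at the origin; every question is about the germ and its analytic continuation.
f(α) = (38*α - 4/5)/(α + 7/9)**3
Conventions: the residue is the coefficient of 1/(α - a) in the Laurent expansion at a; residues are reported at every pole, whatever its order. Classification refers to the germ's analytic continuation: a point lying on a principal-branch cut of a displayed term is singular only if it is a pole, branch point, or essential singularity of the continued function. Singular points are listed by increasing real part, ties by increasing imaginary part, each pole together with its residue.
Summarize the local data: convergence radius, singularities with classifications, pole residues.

Radius of convergence at 0: 7/9.
At -7/9: a pole of order 3; residue 0.

Denominator factor (α + 7/9)^3: pole of order 3 at -7/9, modulus 7/9.
The radius of convergence is the smallest modulus among the singular points: 7/9.
At the order-3 pole -7/9 set g(α) = (α - (-7/9))^3*f(α) = 38*α - 4/5.
Order-3 pole: residue = g''(a)/2; g''(-7/9) = 0, so the residue is 0.


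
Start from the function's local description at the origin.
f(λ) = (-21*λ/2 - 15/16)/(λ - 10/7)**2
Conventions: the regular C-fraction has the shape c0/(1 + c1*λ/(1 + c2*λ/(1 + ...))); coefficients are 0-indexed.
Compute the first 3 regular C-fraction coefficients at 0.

Taylor coefficients (expand at 0): a_0 = -147/320, a_1 = -9261/1600, a_2 = -50421/6400.
c0 = a_0 = -147/320. Peel one level at a time: if S = 1 + c*λ/S' with S'(0) = 1, then c is the λ-coefficient of S and S' = c*λ/(S - 1).
S_1 = c0/f = 1 + (-63/5)*λ + (14161/100)*λ^2 + ...; c1 = -63/5.
S_2 = c1*λ/(S_1 - 1) = 1 + (2023/180)*λ + ...; c2 = 2023/180.

The regular C-fraction coefficients are [-147/320, -63/5, 2023/180].


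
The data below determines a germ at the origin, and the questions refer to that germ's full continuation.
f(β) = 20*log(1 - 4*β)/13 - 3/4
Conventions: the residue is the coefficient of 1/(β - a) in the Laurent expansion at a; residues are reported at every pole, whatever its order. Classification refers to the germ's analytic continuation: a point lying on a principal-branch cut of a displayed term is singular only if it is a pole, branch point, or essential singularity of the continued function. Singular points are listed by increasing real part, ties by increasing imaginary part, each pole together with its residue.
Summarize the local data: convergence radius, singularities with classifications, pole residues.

Radius of convergence at 0: 1/4.
At 1/4: a logarithmic branch point.

Branch term (20/13)*log(1 - β/(1/4)): its argument vanishes at β = 1/4, a logarithmic branch point, modulus 1/4.
The radius of convergence is the smallest modulus among the singular points: 1/4.


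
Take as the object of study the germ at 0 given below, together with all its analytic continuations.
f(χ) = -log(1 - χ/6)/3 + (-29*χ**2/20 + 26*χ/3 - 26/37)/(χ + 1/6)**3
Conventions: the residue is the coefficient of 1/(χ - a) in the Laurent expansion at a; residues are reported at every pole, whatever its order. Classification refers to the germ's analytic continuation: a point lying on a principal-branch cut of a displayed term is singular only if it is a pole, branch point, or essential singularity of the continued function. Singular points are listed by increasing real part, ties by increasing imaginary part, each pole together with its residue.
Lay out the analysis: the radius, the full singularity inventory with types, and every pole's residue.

Denominator factor (χ + 1/6)^3: pole of order 3 at -1/6, modulus 1/6.
Branch term (-1/3)*log(1 - χ/(6)): its argument vanishes at χ = 6, a logarithmic branch point, modulus 6.
The radius of convergence is the smallest modulus among the singular points: 1/6.
The branch term is analytic at -1/6 and contributes nothing to the residue; only the rational part matters.
At the order-3 pole -1/6 set g(χ) = (χ - (-1/6))^3*(rational part) = -29*χ**2/20 + 26*χ/3 - 26/37.
Order-3 pole: residue = g''(a)/2; g''(-1/6) = -29/10, so the residue is -29/20.
List the singular points by increasing real part (a conjugate pair: the negative imaginary part first).

Radius of convergence at 0: 1/6.
At -1/6: a pole of order 3; residue -29/20.
At 6: a logarithmic branch point.


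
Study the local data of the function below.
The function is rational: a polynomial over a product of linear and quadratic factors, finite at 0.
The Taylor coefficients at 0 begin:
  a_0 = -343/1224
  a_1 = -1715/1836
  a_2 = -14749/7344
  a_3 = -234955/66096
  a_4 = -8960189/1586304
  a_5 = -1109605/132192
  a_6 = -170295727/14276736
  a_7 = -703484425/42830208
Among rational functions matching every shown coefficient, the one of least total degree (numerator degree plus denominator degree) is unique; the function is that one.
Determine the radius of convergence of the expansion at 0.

The radius of convergence is 6/7.

No rational of total degree below 4 reproduces all 8 coefficients; solving the [0/4] Pade equations on them gives f(δ) = -14/(17*(δ - 2)**2*(δ - 6/7)**2), whose expansion matches every shown term.
Denominator factor (δ - 2)^2: pole of order 2 at 2, modulus 2.
Denominator factor (δ - 6/7)^2: pole of order 2 at 6/7, modulus 6/7.
The radius of convergence is the smallest modulus among the singular points: 6/7.


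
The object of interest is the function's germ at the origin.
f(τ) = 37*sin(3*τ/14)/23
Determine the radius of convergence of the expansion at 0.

The factor sin(3*τ/14) is entire and contributes no finite singular point.
The polynomial part has no poles.
No finite singular points: the Taylor series at 0 converges everywhere.

The radius of convergence is infinite.


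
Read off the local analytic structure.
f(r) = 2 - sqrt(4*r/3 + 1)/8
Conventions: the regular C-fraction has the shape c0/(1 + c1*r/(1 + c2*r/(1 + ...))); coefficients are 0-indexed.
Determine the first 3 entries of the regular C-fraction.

Taylor coefficients (expand at 0): a_0 = 15/8, a_1 = -1/12, a_2 = 1/36.
c0 = a_0 = 15/8. Peel one level at a time: if S = 1 + c*r/S' with S'(0) = 1, then c is the r-coefficient of S and S' = c*r/(S - 1).
S_1 = c0/f = 1 + (2/45)*r + (-26/2025)*r^2 + ...; c1 = 2/45.
S_2 = c1*r/(S_1 - 1) = 1 + (13/45)*r + ...; c2 = 13/45.

The regular C-fraction coefficients are [15/8, 2/45, 13/45].


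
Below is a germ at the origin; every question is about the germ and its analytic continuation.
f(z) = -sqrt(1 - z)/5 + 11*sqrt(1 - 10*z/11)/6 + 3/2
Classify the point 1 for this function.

The term (-1/5)*sqrt(1 - z/(1)) has argument 1 - 1/(1) = 0 at 1: a square-root (algebraic, two-sheeted) branch point; the remaining terms are analytic or single-valued there.

The point is an algebraic (square-root) branch point.


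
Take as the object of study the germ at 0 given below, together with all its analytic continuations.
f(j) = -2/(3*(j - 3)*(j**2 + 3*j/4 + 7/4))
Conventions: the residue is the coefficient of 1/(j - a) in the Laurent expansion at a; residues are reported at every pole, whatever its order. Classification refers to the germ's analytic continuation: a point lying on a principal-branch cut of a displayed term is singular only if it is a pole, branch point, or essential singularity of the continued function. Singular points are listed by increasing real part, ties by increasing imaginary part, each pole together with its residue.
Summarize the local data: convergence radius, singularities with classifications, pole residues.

Denominator factor (j - 3): pole of order 1 at 3, modulus 3.
Denominator factor (j**2 + 3*j/4 + 7/4): discriminant -103/16, complex-conjugate roots (-3/8) + ((1/8)*sqrt(103))*i and (-3/8) - ((1/8)*sqrt(103))*i; poles of order 1, moduli (1/2)*sqrt(7) and (1/2)*sqrt(7).
The radius of convergence is the smallest modulus among the singular points: (1/2)*sqrt(7).
The factor j**2 + 3*j/4 + 7/4 splits as (j - a)(j - a') with a = (-3/8) - ((1/8)*sqrt(103))*i, a' = (-3/8) + ((1/8)*sqrt(103))*i. At the order-1 pole a set g(j) = (j - a)*f(j) = [-2/(3*(j - 3))] / (j - a').
Simple pole: residue = g(a) at a = (-3/8) - ((1/8)*sqrt(103))*i, which is (1/39) + ((9/1339)*sqrt(103))*i.
The factor j**2 + 3*j/4 + 7/4 splits as (j - a)(j - a') with a = (-3/8) + ((1/8)*sqrt(103))*i, a' = (-3/8) - ((1/8)*sqrt(103))*i. At the order-1 pole a set g(j) = (j - a)*f(j) = [-2/(3*(j - 3))] / (j - a').
Simple pole: residue = g(a) at a = (-3/8) + ((1/8)*sqrt(103))*i, which is (1/39) - ((9/1339)*sqrt(103))*i.
At the order-1 pole 3 set g(j) = (j - (3))*f(j) = -2/(3*(j**2 + 3*j/4 + 7/4)).
Simple pole: residue = g(a) at a = 3, which is -2/39.
List the singular points by increasing real part (a conjugate pair: the negative imaginary part first).

Radius of convergence at 0: (1/2)*sqrt(7).
At (-3/8) - ((1/8)*sqrt(103))*i: a pole of order 1; residue (1/39) + ((9/1339)*sqrt(103))*i.
At (-3/8) + ((1/8)*sqrt(103))*i: a pole of order 1; residue (1/39) - ((9/1339)*sqrt(103))*i.
At 3: a pole of order 1; residue -2/39.


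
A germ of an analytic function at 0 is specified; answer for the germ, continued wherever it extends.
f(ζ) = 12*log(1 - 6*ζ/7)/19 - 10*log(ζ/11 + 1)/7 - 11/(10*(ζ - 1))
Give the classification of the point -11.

The term (-10/7)*log(1 - ζ/(-11)) has argument 1 - -11/(-11) = 0 at -11: a logarithmic (infinitely-sheeted) branch point; the remaining terms are analytic or single-valued there.

The point is a logarithmic branch point.


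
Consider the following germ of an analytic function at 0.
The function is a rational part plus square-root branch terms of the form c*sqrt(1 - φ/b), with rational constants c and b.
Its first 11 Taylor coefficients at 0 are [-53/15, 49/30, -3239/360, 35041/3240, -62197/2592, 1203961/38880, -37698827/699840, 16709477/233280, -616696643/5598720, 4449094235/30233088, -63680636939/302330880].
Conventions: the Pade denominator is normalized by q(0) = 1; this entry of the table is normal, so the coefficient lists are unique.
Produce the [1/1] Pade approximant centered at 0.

The Pade approximant has numerator coefficients [-53/15, -157261/8820]; denominator coefficients [1, 3239/588].

Taylor coefficients needed (read off): a_0 = -53/15, a_1 = 49/30, a_2 = -3239/360.
Write the denominator as Q(φ) = 1 + q1*φ. Requiring Q*f - P = O(φ^3) with deg P <= 1 kills the coefficients of φ^2..φ^2 in Q*f:
  φ^2: a_2 + q1*a_1 = 0, i.e. -3239/360 + (49/30)*q1 = 0.
Solving this linear system: q1 = 3239/588.
The numerator is Q*f truncated at degree 1: P0 = a_0 = -53/15; P1 = a_1 + q1*a_0 = -157261/8820.


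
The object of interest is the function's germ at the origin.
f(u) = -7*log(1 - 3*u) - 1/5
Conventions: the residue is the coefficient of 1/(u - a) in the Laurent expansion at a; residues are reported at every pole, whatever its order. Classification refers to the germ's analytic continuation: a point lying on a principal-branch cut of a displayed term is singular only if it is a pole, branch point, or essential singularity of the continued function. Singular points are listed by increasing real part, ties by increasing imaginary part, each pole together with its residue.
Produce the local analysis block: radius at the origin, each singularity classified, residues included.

Radius of convergence at 0: 1/3.
At 1/3: a logarithmic branch point.

Branch term (-7)*log(1 - u/(1/3)): its argument vanishes at u = 1/3, a logarithmic branch point, modulus 1/3.
The radius of convergence is the smallest modulus among the singular points: 1/3.


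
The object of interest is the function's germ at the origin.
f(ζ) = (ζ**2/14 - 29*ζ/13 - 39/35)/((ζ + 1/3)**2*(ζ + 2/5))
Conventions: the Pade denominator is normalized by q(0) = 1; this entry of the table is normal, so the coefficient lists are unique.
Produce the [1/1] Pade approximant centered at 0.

The Pade approximant has numerator coefficients [-351/14, 25575624/599599]; denominator coefficients [1, 63211/13178].

Taylor coefficients needed (expand at 0): a_0 = -351/14, a_1 = 59301/364, a_2 = -568899/728.
Write the denominator as Q(ζ) = 1 + q1*ζ. Requiring Q*f - P = O(ζ^3) with deg P <= 1 kills the coefficients of ζ^2..ζ^2 in Q*f:
  ζ^2: a_2 + q1*a_1 = 0, i.e. -568899/728 + (59301/364)*q1 = 0.
Solving this linear system: q1 = 63211/13178.
The numerator is Q*f truncated at degree 1: P0 = a_0 = -351/14; P1 = a_1 + q1*a_0 = 25575624/599599.


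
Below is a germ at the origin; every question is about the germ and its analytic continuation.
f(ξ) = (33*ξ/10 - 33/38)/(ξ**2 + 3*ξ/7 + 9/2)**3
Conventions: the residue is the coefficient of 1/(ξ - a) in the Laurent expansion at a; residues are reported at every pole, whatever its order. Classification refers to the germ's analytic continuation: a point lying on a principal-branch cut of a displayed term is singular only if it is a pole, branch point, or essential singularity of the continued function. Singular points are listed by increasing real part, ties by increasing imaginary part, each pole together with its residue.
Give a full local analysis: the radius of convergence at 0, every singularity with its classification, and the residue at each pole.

Denominator factor (ξ**2 + 3*ξ/7 + 9/2)^3: discriminant -873/49, complex-conjugate roots (-3/14) + ((3/14)*sqrt(97))*i and (-3/14) - ((3/14)*sqrt(97))*i; poles of order 3, moduli (3/2)*sqrt(2) and (3/2)*sqrt(2).
The radius of convergence is the smallest modulus among the singular points: (3/2)*sqrt(2).
The factor ξ**2 + 3*ξ/7 + 9/2 splits as (ξ - a)(ξ - a') with a = (-3/14) - ((3/14)*sqrt(97))*i, a' = (-3/14) + ((3/14)*sqrt(97))*i. At the order-3 pole a set g(ξ) = (ξ - a)^3*f(ξ) = [33*ξ/10 - 33/38] / (ξ - a')^3.
Order-3 pole: residue = g''(a)/2; g''((-3/14) - ((3/14)*sqrt(97))*i) = -((3354197/2341006245)*sqrt(97))*i, so the residue is -((3354197/4682012490)*sqrt(97))*i.
The factor ξ**2 + 3*ξ/7 + 9/2 splits as (ξ - a)(ξ - a') with a = (-3/14) + ((3/14)*sqrt(97))*i, a' = (-3/14) - ((3/14)*sqrt(97))*i. At the order-3 pole a set g(ξ) = (ξ - a)^3*f(ξ) = [33*ξ/10 - 33/38] / (ξ - a')^3.
Order-3 pole: residue = g''(a)/2; g''((-3/14) + ((3/14)*sqrt(97))*i) = ((3354197/2341006245)*sqrt(97))*i, so the residue is ((3354197/4682012490)*sqrt(97))*i.
List the singular points by increasing real part (a conjugate pair: the negative imaginary part first).

Radius of convergence at 0: (3/2)*sqrt(2).
At (-3/14) - ((3/14)*sqrt(97))*i: a pole of order 3; residue -((3354197/4682012490)*sqrt(97))*i.
At (-3/14) + ((3/14)*sqrt(97))*i: a pole of order 3; residue ((3354197/4682012490)*sqrt(97))*i.
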